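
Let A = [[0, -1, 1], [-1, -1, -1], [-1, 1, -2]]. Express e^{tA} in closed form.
e^{tA} = [[(t^2/2 + t + 1)*e^{-t}, -t*e^{-t}, t*(t + 2)*e^{-t}/2], [-t*e^{-t}, e^{-t}, -t*e^{-t}], [t*(-t - 2)*e^{-t}/2, t*e^{-t}, (-t^2/2 - t + 1)*e^{-t}]]

A has Jordan form J = [[-1, 1, 0], [0, -1, 1], [0, 0, -1]] with A = PJP^{-1}, so e^{tA} = P e^{tJ} P^{-1}.

For a Jordan block J_k(λ), e^{tJ_k(λ)} = e^{λt} · (I + tN + t^2 N^2/2! + ... + t^{k-1} N^{k-1}/(k-1)!) where N is the nilpotent superdiagonal part.

Assembling the blocks and conjugating back gives the entries of e^{tA} as shown above.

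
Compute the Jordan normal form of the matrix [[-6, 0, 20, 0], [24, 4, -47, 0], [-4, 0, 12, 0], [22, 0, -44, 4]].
J = [[2, 0, 0, 0], [0, 4, 1, 0], [0, 0, 4, 0], [0, 0, 0, 4]]

The characteristic polynomial is det(xI - A) = (x - 4)^3(x - 2), so the eigenvalues are 2 (algebraic multiplicity 1), 4 (algebraic multiplicity 3).

For λ = 2: algebraic multiplicity 1 gives one 1×1 block.

For λ = 4: rank(A - 4I) = 2, rank((A - 4I)^2) = 1. The eigenspace has dimension 4 - 2 = 2, so there are 2 Jordan blocks; the rank sequence gives block sizes [2, 1].

Assembling the blocks gives the Jordan form J above.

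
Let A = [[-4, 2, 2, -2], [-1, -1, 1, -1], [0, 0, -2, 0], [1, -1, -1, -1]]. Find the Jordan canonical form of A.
The characteristic polynomial is det(xI - A) = (x + 2)^4, so the eigenvalues are -2 (algebraic multiplicity 4).

For λ = -2: rank(A + 2I) = 1, rank((A + 2I)^2) = 0. The eigenspace has dimension 4 - 1 = 3, so there are 3 Jordan blocks; the rank sequence gives block sizes [2, 1, 1].

Assembling the blocks gives the Jordan form J above.

J = [[-2, 1, 0, 0], [0, -2, 0, 0], [0, 0, -2, 0], [0, 0, 0, -2]]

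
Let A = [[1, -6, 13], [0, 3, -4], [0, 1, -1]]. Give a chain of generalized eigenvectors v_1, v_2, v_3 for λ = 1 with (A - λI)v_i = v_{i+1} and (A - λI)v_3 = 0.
We seek v_1 ∈ ker((A - I)^3) \ ker((A - I)^2), then set v_{i+1} = (A - I) v_i.

One such chain is v_1 = [[-3, 1, 0]]^T, v_2 = [[-6, 2, 1]]^T, v_3 = [[1, 0, 0]]^T. Check: (A - I) v_3 = [[0, 0, 0]]^T = 0.

v_1 = [[-3, 1, 0]]^T, v_2 = [[-6, 2, 1]]^T, v_3 = [[1, 0, 0]]^T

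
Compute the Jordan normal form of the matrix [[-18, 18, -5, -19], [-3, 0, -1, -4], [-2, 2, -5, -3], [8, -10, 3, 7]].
The characteristic polynomial is det(xI - A) = (x + 4)^4, so the eigenvalues are -4 (algebraic multiplicity 4).

For λ = -4: rank(A + 4I) = 2, rank((A + 4I)^2) = 0. The eigenspace has dimension 4 - 2 = 2, so there are 2 Jordan blocks; the rank sequence gives block sizes [2, 2].

Assembling the blocks gives the Jordan form J above.

J = [[-4, 1, 0, 0], [0, -4, 0, 0], [0, 0, -4, 1], [0, 0, 0, -4]]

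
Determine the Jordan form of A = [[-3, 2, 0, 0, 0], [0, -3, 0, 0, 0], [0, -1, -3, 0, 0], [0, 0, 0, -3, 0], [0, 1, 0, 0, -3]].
J = [[-3, 1, 0, 0, 0], [0, -3, 0, 0, 0], [0, 0, -3, 0, 0], [0, 0, 0, -3, 0], [0, 0, 0, 0, -3]]

The characteristic polynomial is det(xI - A) = (x + 3)^5, so the eigenvalues are -3 (algebraic multiplicity 5).

For λ = -3: rank(A + 3I) = 1, rank((A + 3I)^2) = 0. The eigenspace has dimension 5 - 1 = 4, so there are 4 Jordan blocks; the rank sequence gives block sizes [2, 1, 1, 1].

Assembling the blocks gives the Jordan form J above.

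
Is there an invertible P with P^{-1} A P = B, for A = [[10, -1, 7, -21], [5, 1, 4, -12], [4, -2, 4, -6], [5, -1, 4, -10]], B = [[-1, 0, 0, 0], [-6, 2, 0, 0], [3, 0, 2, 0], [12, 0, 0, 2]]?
No.

Both have characteristic polynomial (x - 2)^3(x + 1), but the minimal polynomial of A is (x - 2)^2(x + 1) while the minimal polynomial of B is (x - 2)(x + 1). The minimal polynomial is a similarity invariant, so A and B are not similar.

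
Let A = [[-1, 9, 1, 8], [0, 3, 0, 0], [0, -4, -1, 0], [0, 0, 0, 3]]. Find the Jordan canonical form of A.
J = [[-1, 1, 0, 0], [0, -1, 0, 0], [0, 0, 3, 0], [0, 0, 0, 3]]

The characteristic polynomial is det(xI - A) = (x - 3)^2(x + 1)^2, so the eigenvalues are -1 (algebraic multiplicity 2), 3 (algebraic multiplicity 2).

For λ = -1: rank(A + I) = 3, rank((A + I)^2) = 2. The eigenspace has dimension 4 - 3 = 1, so there is 1 Jordan block; the rank sequence gives block sizes [2].

For λ = 3: rank(A - 3I) = 2. The eigenspace has dimension 4 - 2 = 2, so there are 2 Jordan blocks; the rank sequence gives block sizes [1, 1].

Assembling the blocks gives the Jordan form J above.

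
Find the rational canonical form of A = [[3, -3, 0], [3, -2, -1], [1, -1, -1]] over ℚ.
The invariant factors of A (the non-unit diagonal entries of the Smith normal form of xI - A over ℚ[x]) are x^3 + x + 3, each dividing the next. The characteristic polynomial is their product, x^3 + x + 3.

The rational canonical form is the block-diagonal matrix of companion matrices C(f_i):
R = [[0, 0, -3], [1, 0, -1], [0, 1, 0]].

Note the characteristic polynomial does not split into linear factors over ℚ, so A has no Jordan form over ℚ; the rational canonical form exists over any field.

R = [[0, 0, -3], [1, 0, -1], [0, 1, 0]]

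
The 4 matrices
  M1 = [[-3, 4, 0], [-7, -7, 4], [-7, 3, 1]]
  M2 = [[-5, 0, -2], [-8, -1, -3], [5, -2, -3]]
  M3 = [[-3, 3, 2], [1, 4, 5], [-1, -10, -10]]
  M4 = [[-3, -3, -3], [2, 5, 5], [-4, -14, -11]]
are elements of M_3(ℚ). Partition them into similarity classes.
1 class: {M1, M2, M3, M4}

Characteristic polynomials: χ_{M1} = (x + 3)^3, χ_{M2} = (x + 3)^3, χ_{M3} = (x + 3)^3, χ_{M4} = (x + 3)^3.

{M1, M2, M3, M4}: invariant factors (x + 3)^3.

Matrices are similar if and only if their invariant-factor lists agree; the partition into similarity classes is {M1, M2, M3, M4}.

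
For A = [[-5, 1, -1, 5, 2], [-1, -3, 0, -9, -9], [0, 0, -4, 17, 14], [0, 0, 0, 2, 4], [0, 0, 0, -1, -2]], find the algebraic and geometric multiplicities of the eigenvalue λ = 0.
The characteristic polynomial is x^2(x + 4)^3, so the factor x appears with exponent 2: the algebraic multiplicity is 2.

rank(A) = 4, so the eigenspace has dimension 5 - 4 = 1: the geometric multiplicity is 1.

Since 1 < 2, A is not diagonalizable.

algebraic multiplicity 2, geometric multiplicity 1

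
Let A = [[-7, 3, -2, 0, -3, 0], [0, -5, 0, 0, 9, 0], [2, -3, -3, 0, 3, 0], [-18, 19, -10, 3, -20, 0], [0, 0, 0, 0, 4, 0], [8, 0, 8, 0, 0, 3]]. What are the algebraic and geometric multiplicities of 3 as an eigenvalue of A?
algebraic multiplicity 2, geometric multiplicity 2

The characteristic polynomial is (x - 4)(x - 3)^2(x + 5)^3, so the factor x - 3 appears with exponent 2: the algebraic multiplicity is 2.

rank(A - 3I) = 4, so the eigenspace has dimension 6 - 4 = 2: the geometric multiplicity is 2.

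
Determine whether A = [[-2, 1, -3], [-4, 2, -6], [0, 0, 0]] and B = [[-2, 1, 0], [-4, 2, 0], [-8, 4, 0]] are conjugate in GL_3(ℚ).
Two matrices over a field are similar if and only if they have the same invariant factors.

Both A and B have characteristic polynomial x^3 and minimal polynomial x^2. Computing further, both have invariant factors x, x^2. Hence A and B are similar.

Yes.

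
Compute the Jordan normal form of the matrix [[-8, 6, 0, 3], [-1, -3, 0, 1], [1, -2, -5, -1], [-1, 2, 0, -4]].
J = [[-5, 1, 0, 0], [0, -5, 0, 0], [0, 0, -5, 0], [0, 0, 0, -5]]

The characteristic polynomial is det(xI - A) = (x + 5)^4, so the eigenvalues are -5 (algebraic multiplicity 4).

For λ = -5: rank(A + 5I) = 1, rank((A + 5I)^2) = 0. The eigenspace has dimension 4 - 1 = 3, so there are 3 Jordan blocks; the rank sequence gives block sizes [2, 1, 1].

Assembling the blocks gives the Jordan form J above.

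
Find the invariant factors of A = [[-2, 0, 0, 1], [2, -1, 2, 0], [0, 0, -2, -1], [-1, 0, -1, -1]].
x + 1, (x + 1)(x + 2)^2

The Jordan structure of A has elementary divisors (x + 2)^2, (x + 1), (x + 1). Arranging the block sizes at each eigenvalue in decreasing order and taking row products gives the invariant factors.

Invariant factors (smallest first, each dividing the next): x + 1, (x + 1)(x + 2)^2.

Check: the last factor (x + 1)(x + 2)^2 is the minimal polynomial, and the product (x + 1)^2(x + 2)^2 is the characteristic polynomial.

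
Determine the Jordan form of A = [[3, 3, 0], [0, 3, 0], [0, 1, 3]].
The characteristic polynomial is det(xI - A) = (x - 3)^3, so the eigenvalues are 3 (algebraic multiplicity 3).

For λ = 3: rank(A - 3I) = 1, rank((A - 3I)^2) = 0. The eigenspace has dimension 3 - 1 = 2, so there are 2 Jordan blocks; the rank sequence gives block sizes [2, 1].

Assembling the blocks gives the Jordan form J above.

J = [[3, 1, 0], [0, 3, 0], [0, 0, 3]]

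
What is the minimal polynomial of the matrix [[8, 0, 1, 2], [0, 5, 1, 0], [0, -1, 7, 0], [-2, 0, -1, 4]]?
The characteristic polynomial factors as (x - 6)^4. The minimal polynomial is ∏(x - λ)^{k_λ} where k_λ is the size of the largest Jordan block at λ.

For λ = 6: rank(A - 6I) = 2, and the largest Jordan block has size 3 (the smallest k with rank((A - 6I)^k) = rank((A - 6I)^(k+1))).

So m_A(x) = (x - 6)^3.

m_A(x) = (x - 6)^3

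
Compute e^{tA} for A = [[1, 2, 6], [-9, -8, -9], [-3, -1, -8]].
e^{tA} = [[(6*t + 1)*e^{-5*t}, 2*t*e^{-5*t}, 6*t*e^{-5*t}], [-9*t*e^{-5*t}, (1 - 3*t)*e^{-5*t}, -9*t*e^{-5*t}], [-3*t*e^{-5*t}, -t*e^{-5*t}, (1 - 3*t)*e^{-5*t}]]

A has Jordan form J = [[-5, 1, 0], [0, -5, 0], [0, 0, -5]] with A = PJP^{-1}, so e^{tA} = P e^{tJ} P^{-1}.

For a Jordan block J_k(λ), e^{tJ_k(λ)} = e^{λt} · (I + tN + t^2 N^2/2! + ... + t^{k-1} N^{k-1}/(k-1)!) where N is the nilpotent superdiagonal part.

Assembling the blocks and conjugating back gives the entries of e^{tA} as shown above.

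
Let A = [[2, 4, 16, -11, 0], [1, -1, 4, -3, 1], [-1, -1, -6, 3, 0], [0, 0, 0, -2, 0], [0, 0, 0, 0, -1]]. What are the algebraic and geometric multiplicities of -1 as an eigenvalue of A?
algebraic multiplicity 2, geometric multiplicity 1

The characteristic polynomial is (x + 1)^2(x + 2)^3, so the factor x + 1 appears with exponent 2: the algebraic multiplicity is 2.

rank(A + I) = 4, so the eigenspace has dimension 5 - 4 = 1: the geometric multiplicity is 1.

Since 1 < 2, A is not diagonalizable.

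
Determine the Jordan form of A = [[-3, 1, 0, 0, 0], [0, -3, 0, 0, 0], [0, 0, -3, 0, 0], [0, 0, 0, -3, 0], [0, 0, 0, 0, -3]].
J = [[-3, 1, 0, 0, 0], [0, -3, 0, 0, 0], [0, 0, -3, 0, 0], [0, 0, 0, -3, 0], [0, 0, 0, 0, -3]]

The characteristic polynomial is det(xI - A) = (x + 3)^5, so the eigenvalues are -3 (algebraic multiplicity 5).

For λ = -3: rank(A + 3I) = 1, rank((A + 3I)^2) = 0. The eigenspace has dimension 5 - 1 = 4, so there are 4 Jordan blocks; the rank sequence gives block sizes [2, 1, 1, 1].

Assembling the blocks gives the Jordan form J above.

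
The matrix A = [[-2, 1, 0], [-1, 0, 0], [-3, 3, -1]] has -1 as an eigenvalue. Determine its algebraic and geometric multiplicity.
algebraic multiplicity 3, geometric multiplicity 2

The characteristic polynomial is (x + 1)^3, so the factor x + 1 appears with exponent 3: the algebraic multiplicity is 3.

rank(A + I) = 1, so the eigenspace has dimension 3 - 1 = 2: the geometric multiplicity is 2.

Since 2 < 3, A is not diagonalizable.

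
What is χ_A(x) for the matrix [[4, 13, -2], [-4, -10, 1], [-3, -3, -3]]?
χ_A(x) = (x + 3)^3

xI - A = [[x - 4, -13, 2], [4, x + 10, -1], [3, 3, x + 3]].

Expanding det(xI - A) along the first row:
det(xI - A) = + (x - 4)·det([[x + 10, -1], [3, x + 3]]) - (-13)·det([[4, -1], [3, x + 3]]) + (2)·det([[4, x + 10], [3, 3]]).

Evaluating gives χ_A(x) = x^3 + 9x^2 + 27x + 27 = (x + 3)^3.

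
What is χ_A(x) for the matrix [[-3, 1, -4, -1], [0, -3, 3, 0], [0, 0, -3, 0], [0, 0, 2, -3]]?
χ_A(x) = (x + 3)^4

xI - A = [[x + 3, -1, 4, 1], [0, x + 3, -3, 0], [0, 0, x + 3, 0], [0, 0, -2, x + 3]].

Expanding det(xI - A) along the first row:
det(xI - A) = + (x + 3)·det([[x + 3, -3, 0], [0, x + 3, 0], [0, -2, x + 3]]) - (-1)·det([[0, -3, 0], [0, x + 3, 0], [0, -2, x + 3]]) + (4)·det([[0, x + 3, 0], [0, 0, 0], [0, 0, x + 3]]) - (1)·det([[0, x + 3, -3], [0, 0, x + 3], [0, 0, -2]]).

Evaluating gives χ_A(x) = x^4 + 12x^3 + 54x^2 + 108x + 81 = (x + 3)^4.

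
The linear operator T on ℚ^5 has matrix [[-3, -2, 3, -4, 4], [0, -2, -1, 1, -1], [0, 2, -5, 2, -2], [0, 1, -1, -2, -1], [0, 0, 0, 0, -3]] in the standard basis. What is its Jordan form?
J = [[-3, 1, 0, 0, 0], [0, -3, 0, 0, 0], [0, 0, -3, 1, 0], [0, 0, 0, -3, 0], [0, 0, 0, 0, -3]]

The characteristic polynomial is det(xI - A) = (x + 3)^5, so the eigenvalues are -3 (algebraic multiplicity 5).

For λ = -3: rank(A + 3I) = 2, rank((A + 3I)^2) = 0. The eigenspace has dimension 5 - 2 = 3, so there are 3 Jordan blocks; the rank sequence gives block sizes [2, 2, 1].

Assembling the blocks gives the Jordan form J above.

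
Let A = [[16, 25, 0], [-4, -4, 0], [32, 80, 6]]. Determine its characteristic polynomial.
xI - A = [[x - 16, -25, 0], [4, x + 4, 0], [-32, -80, x - 6]].

Expanding det(xI - A) along the first row:
det(xI - A) = + (x - 16)·det([[x + 4, 0], [-80, x - 6]]) - (-25)·det([[4, 0], [-32, x - 6]]) + (0)·det([[4, x + 4], [-32, -80]]).

Evaluating gives χ_A(x) = x^3 - 18x^2 + 108x - 216 = (x - 6)^3.

χ_A(x) = (x - 6)^3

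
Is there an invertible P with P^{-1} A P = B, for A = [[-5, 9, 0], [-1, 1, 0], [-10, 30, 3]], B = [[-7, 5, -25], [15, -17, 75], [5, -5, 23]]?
Both have characteristic polynomial (x - 3)(x + 2)^2, but the minimal polynomial of A is (x - 3)(x + 2)^2 while the minimal polynomial of B is (x - 3)(x + 2). The minimal polynomial is a similarity invariant, so A and B are not similar.

No.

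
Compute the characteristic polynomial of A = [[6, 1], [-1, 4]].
xI - A = [[x - 6, -1], [1, x - 4]].

Expanding det(xI - A) along the first row:
det(xI - A) = + (x - 6)·det([[x - 4]]) - (-1)·det([[1]]).

Evaluating gives χ_A(x) = x^2 - 10x + 25 = (x - 5)^2.

χ_A(x) = (x - 5)^2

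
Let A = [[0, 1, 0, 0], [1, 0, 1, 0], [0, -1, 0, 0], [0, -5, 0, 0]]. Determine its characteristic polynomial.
xI - A = [[x, -1, 0, 0], [-1, x, -1, 0], [0, 1, x, 0], [0, 5, 0, x]].

Expanding det(xI - A) along the first row:
det(xI - A) = + (x)·det([[x, -1, 0], [1, x, 0], [5, 0, x]]) - (-1)·det([[-1, -1, 0], [0, x, 0], [0, 0, x]]) + (0)·det([[-1, x, 0], [0, 1, 0], [0, 5, x]]) - (0)·det([[-1, x, -1], [0, 1, x], [0, 5, 0]]).

Evaluating gives χ_A(x) = x^4.

χ_A(x) = x^4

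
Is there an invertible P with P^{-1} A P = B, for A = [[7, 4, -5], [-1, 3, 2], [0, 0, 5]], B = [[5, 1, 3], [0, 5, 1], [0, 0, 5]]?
Two matrices over a field are similar if and only if they have the same invariant factors.

Both A and B have characteristic polynomial (x - 5)^3 and minimal polynomial (x - 5)^3. Computing further, both have invariant factors (x - 5)^3. Hence A and B are similar.

Yes.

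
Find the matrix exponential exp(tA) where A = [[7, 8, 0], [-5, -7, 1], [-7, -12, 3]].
e^{tA} = [[(-2*t^2 + 6*t + 1)*e^{t}, 8*t*(1 - t)*e^{t}, 4*t^2*e^{t}], [t*(3*t - 10)*e^{t}/2, (6*t^2 - 8*t + 1)*e^{t}, t*(1 - 3*t)*e^{t}], [t*(2*t - 7)*e^{t}, 4*t*(2*t - 3)*e^{t}, (-4*t^2 + 2*t + 1)*e^{t}]]

A has Jordan form J = [[1, 1, 0], [0, 1, 1], [0, 0, 1]] with A = PJP^{-1}, so e^{tA} = P e^{tJ} P^{-1}.

For a Jordan block J_k(λ), e^{tJ_k(λ)} = e^{λt} · (I + tN + t^2 N^2/2! + ... + t^{k-1} N^{k-1}/(k-1)!) where N is the nilpotent superdiagonal part.

Assembling the blocks and conjugating back gives the entries of e^{tA} as shown above.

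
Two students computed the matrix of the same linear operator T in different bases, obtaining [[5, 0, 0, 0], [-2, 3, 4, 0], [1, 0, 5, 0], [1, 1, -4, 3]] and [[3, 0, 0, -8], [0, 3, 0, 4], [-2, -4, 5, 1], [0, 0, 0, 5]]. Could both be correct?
No.

Both have characteristic polynomial (x - 5)^2(x - 3)^2, but the minimal polynomial of A is (x - 5)^2(x - 3)^2 while the minimal polynomial of B is (x - 5)^2(x - 3). The minimal polynomial is a similarity invariant, so A and B are not similar.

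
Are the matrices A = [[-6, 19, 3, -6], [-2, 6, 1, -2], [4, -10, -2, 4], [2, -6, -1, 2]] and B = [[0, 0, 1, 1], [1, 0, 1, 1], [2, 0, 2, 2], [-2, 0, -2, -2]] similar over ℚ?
Yes.

Two matrices over a field are similar if and only if they have the same invariant factors.

Both A and B have characteristic polynomial x^4 and minimal polynomial x^3. Computing further, both have invariant factors x, x^3. Hence A and B are similar.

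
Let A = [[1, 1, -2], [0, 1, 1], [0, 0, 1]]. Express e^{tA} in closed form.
A has Jordan form J = [[1, 1, 0], [0, 1, 1], [0, 0, 1]] with A = PJP^{-1}, so e^{tA} = P e^{tJ} P^{-1}.

For a Jordan block J_k(λ), e^{tJ_k(λ)} = e^{λt} · (I + tN + t^2 N^2/2! + ... + t^{k-1} N^{k-1}/(k-1)!) where N is the nilpotent superdiagonal part.

Assembling the blocks and conjugating back gives the entries of e^{tA} as shown above.

e^{tA} = [[e^{t}, t*e^{t}, t*(t - 4)*e^{t}/2], [0, e^{t}, t*e^{t}], [0, 0, e^{t}]]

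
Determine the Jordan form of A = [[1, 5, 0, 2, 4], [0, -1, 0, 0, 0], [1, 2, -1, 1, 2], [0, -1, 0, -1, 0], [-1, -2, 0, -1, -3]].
J = [[-1, 1, 0, 0, 0], [0, -1, 0, 0, 0], [0, 0, -1, 1, 0], [0, 0, 0, -1, 0], [0, 0, 0, 0, -1]]

The characteristic polynomial is det(xI - A) = (x + 1)^5, so the eigenvalues are -1 (algebraic multiplicity 5).

For λ = -1: rank(A + I) = 2, rank((A + I)^2) = 0. The eigenspace has dimension 5 - 2 = 3, so there are 3 Jordan blocks; the rank sequence gives block sizes [2, 2, 1].

Assembling the blocks gives the Jordan form J above.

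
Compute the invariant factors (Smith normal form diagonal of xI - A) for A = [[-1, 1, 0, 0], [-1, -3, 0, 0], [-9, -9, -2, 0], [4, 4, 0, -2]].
x + 2, x + 2, (x + 2)^2

The Jordan structure of A has elementary divisors (x + 2)^2, (x + 2), (x + 2). Arranging the block sizes at each eigenvalue in decreasing order and taking row products gives the invariant factors.

Invariant factors (smallest first, each dividing the next): x + 2, x + 2, (x + 2)^2.

Check: the last factor (x + 2)^2 is the minimal polynomial, and the product (x + 2)^4 is the characteristic polynomial.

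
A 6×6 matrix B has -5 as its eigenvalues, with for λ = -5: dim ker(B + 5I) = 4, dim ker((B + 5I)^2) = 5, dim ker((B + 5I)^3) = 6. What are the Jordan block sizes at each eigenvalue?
λ = -5: successive nullity increments [4, 1, 1] count blocks of size ≥ k; block sizes are [3, 1, 1, 1].

Jordan blocks: (-5, 3), (-5, 1), (-5, 1), (-5, 1)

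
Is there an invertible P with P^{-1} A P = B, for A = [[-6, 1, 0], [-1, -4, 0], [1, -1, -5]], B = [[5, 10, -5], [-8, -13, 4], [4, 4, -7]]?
Two matrices over a field are similar if and only if they have the same invariant factors.

Both A and B have characteristic polynomial (x + 5)^3 and minimal polynomial (x + 5)^2. Computing further, both have invariant factors x + 5, (x + 5)^2. Hence A and B are similar.

Yes.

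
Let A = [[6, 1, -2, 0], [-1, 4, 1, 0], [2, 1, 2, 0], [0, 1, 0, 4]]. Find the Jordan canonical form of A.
J = [[4, 1, 0, 0], [0, 4, 1, 0], [0, 0, 4, 0], [0, 0, 0, 4]]

The characteristic polynomial is det(xI - A) = (x - 4)^4, so the eigenvalues are 4 (algebraic multiplicity 4).

For λ = 4: rank(A - 4I) = 2, rank((A - 4I)^2) = 1, rank((A - 4I)^3) = 0. The eigenspace has dimension 4 - 2 = 2, so there are 2 Jordan blocks; the rank sequence gives block sizes [3, 1].

Assembling the blocks gives the Jordan form J above.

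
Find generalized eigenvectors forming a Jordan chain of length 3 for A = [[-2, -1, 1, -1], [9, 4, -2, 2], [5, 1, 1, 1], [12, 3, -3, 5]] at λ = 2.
v_1 = [[0, 0, 1, 0]]^T, v_2 = [[1, -2, -1, -3]]^T, v_3 = [[0, 1, 1, 0]]^T

We seek v_1 ∈ ker((A - 2I)^3) \ ker((A - 2I)^2), then set v_{i+1} = (A - 2I) v_i.

One such chain is v_1 = [[0, 0, 1, 0]]^T, v_2 = [[1, -2, -1, -3]]^T, v_3 = [[0, 1, 1, 0]]^T. Check: (A - 2I) v_3 = [[0, 0, 0, 0]]^T = 0.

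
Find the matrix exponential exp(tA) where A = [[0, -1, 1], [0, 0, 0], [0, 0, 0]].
e^{tA} = [[1, -t, t], [0, 1, 0], [0, 0, 1]]

A has Jordan form J = [[0, 1, 0], [0, 0, 0], [0, 0, 0]] with A = PJP^{-1}, so e^{tA} = P e^{tJ} P^{-1}.

For a Jordan block J_k(λ), e^{tJ_k(λ)} = e^{λt} · (I + tN + t^2 N^2/2! + ... + t^{k-1} N^{k-1}/(k-1)!) where N is the nilpotent superdiagonal part.

Assembling the blocks and conjugating back gives the entries of e^{tA} as shown above.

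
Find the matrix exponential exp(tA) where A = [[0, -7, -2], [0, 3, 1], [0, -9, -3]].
A has Jordan form J = [[0, 1, 0], [0, 0, 1], [0, 0, 0]] with A = PJP^{-1}, so e^{tA} = P e^{tJ} P^{-1}.

For a Jordan block J_k(λ), e^{tJ_k(λ)} = e^{λt} · (I + tN + t^2 N^2/2! + ... + t^{k-1} N^{k-1}/(k-1)!) where N is the nilpotent superdiagonal part.

Assembling the blocks and conjugating back gives the entries of e^{tA} as shown above.

e^{tA} = [[1, t*(-3*t - 14)/2, t*(-t - 4)/2], [0, 3*t + 1, t], [0, -9*t, 1 - 3*t]]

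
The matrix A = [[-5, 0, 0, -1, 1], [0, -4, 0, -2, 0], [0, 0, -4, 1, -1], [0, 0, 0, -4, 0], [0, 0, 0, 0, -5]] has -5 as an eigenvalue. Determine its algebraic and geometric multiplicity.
algebraic multiplicity 2, geometric multiplicity 1

The characteristic polynomial is (x + 4)^3(x + 5)^2, so the factor x + 5 appears with exponent 2: the algebraic multiplicity is 2.

rank(A + 5I) = 4, so the eigenspace has dimension 5 - 4 = 1: the geometric multiplicity is 1.

Since 1 < 2, A is not diagonalizable.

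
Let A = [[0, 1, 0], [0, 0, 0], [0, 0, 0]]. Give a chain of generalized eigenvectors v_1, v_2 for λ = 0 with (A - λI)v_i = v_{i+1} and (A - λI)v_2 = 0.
v_1 = [[-1, 1, 1]]^T, v_2 = [[1, 0, 0]]^T

We seek v_1 ∈ ker(A^2) \ ker(A), then set v_{i+1} = A v_i.

One such chain is v_1 = [[-1, 1, 1]]^T, v_2 = [[1, 0, 0]]^T. Check: A v_2 = [[0, 0, 0]]^T = 0.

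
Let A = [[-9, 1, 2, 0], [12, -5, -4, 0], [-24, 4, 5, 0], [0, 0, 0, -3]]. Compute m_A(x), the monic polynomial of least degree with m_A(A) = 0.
The characteristic polynomial factors as (x + 3)^4. The minimal polynomial is ∏(x - λ)^{k_λ} where k_λ is the size of the largest Jordan block at λ.

For λ = -3: rank(A + 3I) = 1, and the largest Jordan block has size 2 (the smallest k with rank((A + 3I)^k) = rank((A + 3I)^(k+1))).

So m_A(x) = (x + 3)^2.

m_A(x) = (x + 3)^2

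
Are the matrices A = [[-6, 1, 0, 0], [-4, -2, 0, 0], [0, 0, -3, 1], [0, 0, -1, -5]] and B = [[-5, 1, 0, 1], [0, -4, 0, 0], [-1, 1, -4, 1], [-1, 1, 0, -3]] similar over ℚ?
No.

Both have characteristic polynomial (x + 4)^4 and minimal polynomial (x + 4)^2. But rank(A + 4I) = 2 for A while rank(B + 4I) = 1 for B, so the number of Jordan blocks at λ = -4 differs. A and B are not similar.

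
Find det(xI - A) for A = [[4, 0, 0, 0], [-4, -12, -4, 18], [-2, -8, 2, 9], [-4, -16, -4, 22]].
χ_A(x) = (x - 4)^4

xI - A = [[x - 4, 0, 0, 0], [4, x + 12, 4, -18], [2, 8, x - 2, -9], [4, 16, 4, x - 22]].

Expanding det(xI - A) along the first row:
det(xI - A) = + (x - 4)·det([[x + 12, 4, -18], [8, x - 2, -9], [16, 4, x - 22]]) - (0)·det([[4, 4, -18], [2, x - 2, -9], [4, 4, x - 22]]) + (0)·det([[4, x + 12, -18], [2, 8, -9], [4, 16, x - 22]]) - (0)·det([[4, x + 12, 4], [2, 8, x - 2], [4, 16, 4]]).

Evaluating gives χ_A(x) = x^4 - 16x^3 + 96x^2 - 256x + 256 = (x - 4)^4.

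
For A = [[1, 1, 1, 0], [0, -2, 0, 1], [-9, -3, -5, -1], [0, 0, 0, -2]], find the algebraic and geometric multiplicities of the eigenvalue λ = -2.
algebraic multiplicity 4, geometric multiplicity 2

The characteristic polynomial is (x + 2)^4, so the factor x + 2 appears with exponent 4: the algebraic multiplicity is 4.

rank(A + 2I) = 2, so the eigenspace has dimension 4 - 2 = 2: the geometric multiplicity is 2.

Since 2 < 4, A is not diagonalizable.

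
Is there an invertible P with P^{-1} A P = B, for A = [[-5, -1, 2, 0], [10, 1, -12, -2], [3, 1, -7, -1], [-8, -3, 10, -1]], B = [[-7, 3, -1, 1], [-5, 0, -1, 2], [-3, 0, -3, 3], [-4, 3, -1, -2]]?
Yes.

Two matrices over a field are similar if and only if they have the same invariant factors.

Both A and B have characteristic polynomial (x + 3)^4 and minimal polynomial (x + 3)^2. Computing further, both have invariant factors (x + 3)^2, (x + 3)^2. Hence A and B are similar.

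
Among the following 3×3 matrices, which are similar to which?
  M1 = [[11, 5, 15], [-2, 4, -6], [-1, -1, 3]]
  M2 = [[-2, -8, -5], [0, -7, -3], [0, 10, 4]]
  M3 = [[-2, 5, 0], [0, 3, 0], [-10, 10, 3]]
3 classes: {M1}, {M2}, {M3}

Characteristic polynomials: χ_{M1} = (x - 6)^3, χ_{M2} = (x + 1)(x + 2)^2, χ_{M3} = (x - 3)^2(x + 2).

{M1}: invariant factors x - 6, (x - 6)^2.

{M2}: invariant factors (x + 1)(x + 2)^2.

{M3}: invariant factors x - 3, (x - 3)(x + 2).

Matrices are similar if and only if their invariant-factor lists agree; the partition into similarity classes is {M1}, {M2}, {M3}.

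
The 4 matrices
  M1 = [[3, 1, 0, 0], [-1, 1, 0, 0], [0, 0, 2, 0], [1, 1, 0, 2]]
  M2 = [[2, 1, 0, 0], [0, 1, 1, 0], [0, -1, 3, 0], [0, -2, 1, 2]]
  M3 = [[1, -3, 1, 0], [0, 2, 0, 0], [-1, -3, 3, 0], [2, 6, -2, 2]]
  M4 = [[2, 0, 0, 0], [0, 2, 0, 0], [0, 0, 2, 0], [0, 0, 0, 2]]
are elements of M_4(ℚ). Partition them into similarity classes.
3 classes: {M1, M3}, {M2}, {M4}

Characteristic polynomials: χ_{M1} = (x - 2)^4, χ_{M2} = (x - 2)^4, χ_{M3} = (x - 2)^4, χ_{M4} = (x - 2)^4.

{M1, M3}: invariant factors x - 2, x - 2, (x - 2)^2.

{M2}: invariant factors x - 2, (x - 2)^3.

{M4}: invariant factors x - 2, x - 2, x - 2, x - 2.

Matrices are similar if and only if their invariant-factor lists agree; the partition into similarity classes is {M1, M3}, {M2}, {M4}.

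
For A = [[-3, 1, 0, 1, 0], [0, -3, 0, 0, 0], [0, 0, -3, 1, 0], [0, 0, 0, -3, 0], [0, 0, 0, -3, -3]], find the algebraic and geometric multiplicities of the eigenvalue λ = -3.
The characteristic polynomial is (x + 3)^5, so the factor x + 3 appears with exponent 5: the algebraic multiplicity is 5.

rank(A + 3I) = 2, so the eigenspace has dimension 5 - 2 = 3: the geometric multiplicity is 3.

Since 3 < 5, A is not diagonalizable.

algebraic multiplicity 5, geometric multiplicity 3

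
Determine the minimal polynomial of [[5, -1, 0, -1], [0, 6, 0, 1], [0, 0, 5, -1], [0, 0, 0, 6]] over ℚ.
m_A(x) = (x - 6)^2(x - 5)

The characteristic polynomial factors as (x - 6)^2(x - 5)^2. The minimal polynomial is ∏(x - λ)^{k_λ} where k_λ is the size of the largest Jordan block at λ.

For λ = 5: rank(A - 5I) = 2, and the largest Jordan block has size 1 (the smallest k with rank((A - 5I)^k) = rank((A - 5I)^(k+1))).
For λ = 6: rank(A - 6I) = 3, and the largest Jordan block has size 2 (the smallest k with rank((A - 6I)^k) = rank((A - 6I)^(k+1))).

So m_A(x) = (x - 6)^2(x - 5).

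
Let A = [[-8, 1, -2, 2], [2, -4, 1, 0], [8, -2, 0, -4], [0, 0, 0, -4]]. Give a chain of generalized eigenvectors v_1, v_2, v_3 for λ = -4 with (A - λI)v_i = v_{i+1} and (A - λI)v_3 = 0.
We seek v_1 ∈ ker((A + 4I)^3) \ ker((A + 4I)^2), then set v_{i+1} = (A + 4I) v_i.

One such chain is v_1 = [[-1, 0, 3, 1]]^T, v_2 = [[0, 1, 0, 0]]^T, v_3 = [[1, 0, -2, 0]]^T. Check: (A + 4I) v_3 = [[0, 0, 0, 0]]^T = 0.

v_1 = [[-1, 0, 3, 1]]^T, v_2 = [[0, 1, 0, 0]]^T, v_3 = [[1, 0, -2, 0]]^T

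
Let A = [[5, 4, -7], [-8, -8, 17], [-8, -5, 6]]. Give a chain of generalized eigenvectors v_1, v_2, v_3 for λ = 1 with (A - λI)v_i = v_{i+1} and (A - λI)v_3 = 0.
v_1 = [[-2, 5, 2]]^T, v_2 = [[-2, 5, 1]]^T, v_3 = [[5, -12, -4]]^T

We seek v_1 ∈ ker((A - I)^3) \ ker((A - I)^2), then set v_{i+1} = (A - I) v_i.

One such chain is v_1 = [[-2, 5, 2]]^T, v_2 = [[-2, 5, 1]]^T, v_3 = [[5, -12, -4]]^T. Check: (A - I) v_3 = [[0, 0, 0]]^T = 0.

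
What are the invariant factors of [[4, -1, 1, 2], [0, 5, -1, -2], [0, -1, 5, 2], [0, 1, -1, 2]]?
x - 4, x - 4, (x - 4)^2

The Jordan structure of A has elementary divisors (x - 4)^2, (x - 4), (x - 4). Arranging the block sizes at each eigenvalue in decreasing order and taking row products gives the invariant factors.

Invariant factors (smallest first, each dividing the next): x - 4, x - 4, (x - 4)^2.

Check: the last factor (x - 4)^2 is the minimal polynomial, and the product (x - 4)^4 is the characteristic polynomial.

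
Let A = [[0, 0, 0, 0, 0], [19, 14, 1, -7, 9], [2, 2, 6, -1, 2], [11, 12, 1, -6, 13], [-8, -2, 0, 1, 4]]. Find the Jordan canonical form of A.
J = [[0, 0, 0, 0, 0], [0, 0, 0, 0, 0], [0, 0, 6, 1, 0], [0, 0, 0, 6, 1], [0, 0, 0, 0, 6]]

The characteristic polynomial is det(xI - A) = x^2(x - 6)^3, so the eigenvalues are 0 (algebraic multiplicity 2), 6 (algebraic multiplicity 3).

For λ = 0: rank(A) = 3. The eigenspace has dimension 5 - 3 = 2, so there are 2 Jordan blocks; the rank sequence gives block sizes [1, 1].

For λ = 6: rank(A - 6I) = 4, rank((A - 6I)^2) = 3, rank((A - 6I)^3) = 2. The eigenspace has dimension 5 - 4 = 1, so there is 1 Jordan block; the rank sequence gives block sizes [3].

Assembling the blocks gives the Jordan form J above.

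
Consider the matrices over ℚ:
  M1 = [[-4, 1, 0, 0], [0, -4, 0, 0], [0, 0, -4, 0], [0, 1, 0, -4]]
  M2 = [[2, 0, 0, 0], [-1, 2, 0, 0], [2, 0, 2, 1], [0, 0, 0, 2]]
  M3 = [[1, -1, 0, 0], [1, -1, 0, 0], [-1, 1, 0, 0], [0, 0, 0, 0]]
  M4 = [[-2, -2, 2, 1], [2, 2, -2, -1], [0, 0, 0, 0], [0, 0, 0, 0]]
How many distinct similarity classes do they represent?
3 classes: {M1}, {M2}, {M3, M4}

Characteristic polynomials: χ_{M1} = (x + 4)^4, χ_{M2} = (x - 2)^4, χ_{M3} = x^4, χ_{M4} = x^4.

{M1}: invariant factors x + 4, x + 4, (x + 4)^2.

{M2}: invariant factors (x - 2)^2, (x - 2)^2.

{M3, M4}: invariant factors x, x, x^2.

Matrices are similar if and only if their invariant-factor lists agree; the partition into similarity classes is {M1}, {M2}, {M3, M4}.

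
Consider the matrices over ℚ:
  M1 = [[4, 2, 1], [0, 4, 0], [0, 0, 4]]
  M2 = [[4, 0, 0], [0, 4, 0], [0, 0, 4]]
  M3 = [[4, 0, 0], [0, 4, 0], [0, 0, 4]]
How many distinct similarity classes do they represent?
2 classes: {M1}, {M2, M3}

Characteristic polynomials: χ_{M1} = (x - 4)^3, χ_{M2} = (x - 4)^3, χ_{M3} = (x - 4)^3.

{M1}: invariant factors x - 4, (x - 4)^2.

{M2, M3}: invariant factors x - 4, x - 4, x - 4.

Matrices are similar if and only if their invariant-factor lists agree; the partition into similarity classes is {M1}, {M2, M3}.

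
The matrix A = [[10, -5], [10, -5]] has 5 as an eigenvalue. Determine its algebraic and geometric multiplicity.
algebraic multiplicity 1, geometric multiplicity 1

The characteristic polynomial is x(x - 5), so the factor x - 5 appears with exponent 1: the algebraic multiplicity is 1.

rank(A - 5I) = 1, so the eigenspace has dimension 2 - 1 = 1: the geometric multiplicity is 1.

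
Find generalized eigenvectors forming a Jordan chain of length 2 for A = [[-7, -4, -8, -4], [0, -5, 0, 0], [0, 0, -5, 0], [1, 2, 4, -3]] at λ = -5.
We seek v_1 ∈ ker((A + 5I)^2) \ ker(A + 5I), then set v_{i+1} = (A + 5I) v_i.

One such chain is v_1 = [[-13, 2, 1, 3]]^T, v_2 = [[-2, 0, 0, 1]]^T. Check: (A + 5I) v_2 = [[0, 0, 0, 0]]^T = 0.

v_1 = [[-13, 2, 1, 3]]^T, v_2 = [[-2, 0, 0, 1]]^T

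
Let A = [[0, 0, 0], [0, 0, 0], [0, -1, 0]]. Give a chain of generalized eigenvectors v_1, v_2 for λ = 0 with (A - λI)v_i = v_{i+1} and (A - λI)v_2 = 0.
v_1 = [[-3, 1, 0]]^T, v_2 = [[0, 0, -1]]^T

We seek v_1 ∈ ker(A^2) \ ker(A), then set v_{i+1} = A v_i.

One such chain is v_1 = [[-3, 1, 0]]^T, v_2 = [[0, 0, -1]]^T. Check: A v_2 = [[0, 0, 0]]^T = 0.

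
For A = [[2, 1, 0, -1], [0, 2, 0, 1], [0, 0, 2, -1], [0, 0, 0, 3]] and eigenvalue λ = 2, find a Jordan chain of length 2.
We seek v_1 ∈ ker((A - 2I)^2) \ ker(A - 2I), then set v_{i+1} = (A - 2I) v_i.

One such chain is v_1 = [[0, 1, 0, 0]]^T, v_2 = [[1, 0, 0, 0]]^T. Check: (A - 2I) v_2 = [[0, 0, 0, 0]]^T = 0.

v_1 = [[0, 1, 0, 0]]^T, v_2 = [[1, 0, 0, 0]]^T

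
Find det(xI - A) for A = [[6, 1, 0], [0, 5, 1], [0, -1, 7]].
χ_A(x) = (x - 6)^3

xI - A = [[x - 6, -1, 0], [0, x - 5, -1], [0, 1, x - 7]].

Expanding det(xI - A) along the first row:
det(xI - A) = + (x - 6)·det([[x - 5, -1], [1, x - 7]]) - (-1)·det([[0, -1], [0, x - 7]]) + (0)·det([[0, x - 5], [0, 1]]).

Evaluating gives χ_A(x) = x^3 - 18x^2 + 108x - 216 = (x - 6)^3.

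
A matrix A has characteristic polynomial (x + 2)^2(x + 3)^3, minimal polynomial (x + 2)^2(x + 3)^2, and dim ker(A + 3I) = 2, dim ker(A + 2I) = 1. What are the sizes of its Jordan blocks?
λ = -3: algebraic multiplicity 3 (exponent in χ_A), largest block size 2 (exponent in m_A), 2 blocks (geometric multiplicity). These force block sizes [2, 1].
λ = -2: algebraic multiplicity 2 (exponent in χ_A), largest block size 2 (exponent in m_A), 1 block (geometric multiplicity). This forces block sizes [2].

Jordan blocks: (-3, 2), (-3, 1), (-2, 2)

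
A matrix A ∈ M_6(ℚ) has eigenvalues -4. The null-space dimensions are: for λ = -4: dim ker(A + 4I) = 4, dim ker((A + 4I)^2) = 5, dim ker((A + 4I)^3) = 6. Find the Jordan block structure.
λ = -4: successive nullity increments [4, 1, 1] count blocks of size ≥ k; block sizes are [3, 1, 1, 1].

Jordan blocks: (-4, 3), (-4, 1), (-4, 1), (-4, 1)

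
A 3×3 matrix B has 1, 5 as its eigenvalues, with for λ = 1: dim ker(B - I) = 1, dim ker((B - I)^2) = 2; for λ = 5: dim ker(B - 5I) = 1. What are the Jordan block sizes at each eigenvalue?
Jordan blocks: (1, 2), (5, 1)

λ = 1: successive nullity increments [1, 1] count blocks of size ≥ k; block sizes are [2].
λ = 5: successive nullity increments [1] count blocks of size ≥ k; block sizes are [1].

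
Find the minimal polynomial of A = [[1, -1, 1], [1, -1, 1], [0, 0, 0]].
m_A(x) = x^2

The characteristic polynomial factors as x^3. The minimal polynomial is ∏(x - λ)^{k_λ} where k_λ is the size of the largest Jordan block at λ.

For λ = 0: rank(A) = 1, and the largest Jordan block has size 2 (the smallest k with rank(A^k) = rank(A^(k+1))).

So m_A(x) = x^2.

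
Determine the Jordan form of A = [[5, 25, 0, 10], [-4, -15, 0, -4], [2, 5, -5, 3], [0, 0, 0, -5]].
J = [[-5, 1, 0, 0], [0, -5, 0, 0], [0, 0, -5, 1], [0, 0, 0, -5]]

The characteristic polynomial is det(xI - A) = (x + 5)^4, so the eigenvalues are -5 (algebraic multiplicity 4).

For λ = -5: rank(A + 5I) = 2, rank((A + 5I)^2) = 0. The eigenspace has dimension 4 - 2 = 2, so there are 2 Jordan blocks; the rank sequence gives block sizes [2, 2].

Assembling the blocks gives the Jordan form J above.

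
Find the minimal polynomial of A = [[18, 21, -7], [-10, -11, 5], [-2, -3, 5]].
The characteristic polynomial factors as (x - 4)^3. The minimal polynomial is ∏(x - λ)^{k_λ} where k_λ is the size of the largest Jordan block at λ.

For λ = 4: rank(A - 4I) = 1, and the largest Jordan block has size 2 (the smallest k with rank((A - 4I)^k) = rank((A - 4I)^(k+1))).

So m_A(x) = (x - 4)^2.

m_A(x) = (x - 4)^2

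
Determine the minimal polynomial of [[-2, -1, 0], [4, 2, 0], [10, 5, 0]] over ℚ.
The characteristic polynomial factors as x^3. The minimal polynomial is ∏(x - λ)^{k_λ} where k_λ is the size of the largest Jordan block at λ.

For λ = 0: rank(A) = 1, and the largest Jordan block has size 2 (the smallest k with rank(A^k) = rank(A^(k+1))).

So m_A(x) = x^2.

m_A(x) = x^2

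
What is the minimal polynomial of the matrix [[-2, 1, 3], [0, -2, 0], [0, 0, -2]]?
m_A(x) = (x + 2)^2

The characteristic polynomial factors as (x + 2)^3. The minimal polynomial is ∏(x - λ)^{k_λ} where k_λ is the size of the largest Jordan block at λ.

For λ = -2: rank(A + 2I) = 1, and the largest Jordan block has size 2 (the smallest k with rank((A + 2I)^k) = rank((A + 2I)^(k+1))).

So m_A(x) = (x + 2)^2.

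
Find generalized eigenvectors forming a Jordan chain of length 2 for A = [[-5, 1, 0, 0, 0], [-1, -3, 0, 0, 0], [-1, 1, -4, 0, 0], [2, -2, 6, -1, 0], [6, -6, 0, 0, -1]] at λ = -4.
We seek v_1 ∈ ker((A + 4I)^2) \ ker(A + 4I), then set v_{i+1} = (A + 4I) v_i.

One such chain is v_1 = [[-1, 0, 0, 0, 2]]^T, v_2 = [[1, 1, 1, -2, 0]]^T. Check: (A + 4I) v_2 = [[0, 0, 0, 0, 0]]^T = 0.

v_1 = [[-1, 0, 0, 0, 2]]^T, v_2 = [[1, 1, 1, -2, 0]]^T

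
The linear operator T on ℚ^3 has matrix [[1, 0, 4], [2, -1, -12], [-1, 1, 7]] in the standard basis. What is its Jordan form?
J = [[1, 0, 0], [0, 3, 1], [0, 0, 3]]

The characteristic polynomial is det(xI - A) = (x - 3)^2(x - 1), so the eigenvalues are 1 (algebraic multiplicity 1), 3 (algebraic multiplicity 2).

For λ = 1: algebraic multiplicity 1 gives one 1×1 block.

For λ = 3: rank(A - 3I) = 2, rank((A - 3I)^2) = 1. The eigenspace has dimension 3 - 2 = 1, so there is 1 Jordan block; the rank sequence gives block sizes [2].

Assembling the blocks gives the Jordan form J above.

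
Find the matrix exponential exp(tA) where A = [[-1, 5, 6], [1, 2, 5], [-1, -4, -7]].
A has Jordan form J = [[-2, 1, 0], [0, -2, 1], [0, 0, -2]] with A = PJP^{-1}, so e^{tA} = P e^{tJ} P^{-1}.

For a Jordan block J_k(λ), e^{tJ_k(λ)} = e^{λt} · (I + tN + t^2 N^2/2! + ... + t^{k-1} N^{k-1}/(k-1)!) where N is the nilpotent superdiagonal part.

Assembling the blocks and conjugating back gives the entries of e^{tA} as shown above.

e^{tA} = [[(t + 1)*e^{-2*t}, t*(t + 10)*e^{-2*t}/2, t*(t + 12)*e^{-2*t}/2], [t*e^{-2*t}, (t^2 + 8*t + 2)*e^{-2*t}/2, t*(t + 10)*e^{-2*t}/2], [-t*e^{-2*t}, t*(-t - 8)*e^{-2*t}/2, (-t^2 - 10*t + 2)*e^{-2*t}/2]]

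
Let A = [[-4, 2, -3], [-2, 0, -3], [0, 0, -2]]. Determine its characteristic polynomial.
xI - A = [[x + 4, -2, 3], [2, x, 3], [0, 0, x + 2]].

Expanding det(xI - A) along the first row:
det(xI - A) = + (x + 4)·det([[x, 3], [0, x + 2]]) - (-2)·det([[2, 3], [0, x + 2]]) + (3)·det([[2, x], [0, 0]]).

Evaluating gives χ_A(x) = x^3 + 6x^2 + 12x + 8 = (x + 2)^3.

χ_A(x) = (x + 2)^3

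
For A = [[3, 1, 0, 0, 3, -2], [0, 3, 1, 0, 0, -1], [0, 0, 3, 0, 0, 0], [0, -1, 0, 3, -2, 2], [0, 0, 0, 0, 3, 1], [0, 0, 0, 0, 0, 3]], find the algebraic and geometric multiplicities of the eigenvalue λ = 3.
The characteristic polynomial is (x - 3)^6, so the factor x - 3 appears with exponent 6: the algebraic multiplicity is 6.

rank(A - 3I) = 4, so the eigenspace has dimension 6 - 4 = 2: the geometric multiplicity is 2.

Since 2 < 6, A is not diagonalizable.

algebraic multiplicity 6, geometric multiplicity 2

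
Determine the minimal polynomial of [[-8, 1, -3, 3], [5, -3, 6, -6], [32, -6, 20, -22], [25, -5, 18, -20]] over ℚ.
The characteristic polynomial factors as (x + 1)(x + 2)(x + 4)^2. The minimal polynomial is ∏(x - λ)^{k_λ} where k_λ is the size of the largest Jordan block at λ.

For λ = -4: rank(A + 4I) = 3, and the largest Jordan block has size 2 (the smallest k with rank((A + 4I)^k) = rank((A + 4I)^(k+1))).
For λ = -2: rank(A + 2I) = 3, and the largest Jordan block has size 1 (the smallest k with rank((A + 2I)^k) = rank((A + 2I)^(k+1))).
For λ = -1: rank(A + I) = 3, and the largest Jordan block has size 1 (the smallest k with rank((A + I)^k) = rank((A + I)^(k+1))).

So m_A(x) = (x + 1)(x + 2)(x + 4)^2.

m_A(x) = (x + 1)(x + 2)(x + 4)^2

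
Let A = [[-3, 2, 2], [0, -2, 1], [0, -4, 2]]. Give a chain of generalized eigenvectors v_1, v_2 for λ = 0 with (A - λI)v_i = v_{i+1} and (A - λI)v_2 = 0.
v_1 = [[0, 0, 1]]^T, v_2 = [[2, 1, 2]]^T

We seek v_1 ∈ ker(A^2) \ ker(A), then set v_{i+1} = A v_i.

One such chain is v_1 = [[0, 0, 1]]^T, v_2 = [[2, 1, 2]]^T. Check: A v_2 = [[0, 0, 0]]^T = 0.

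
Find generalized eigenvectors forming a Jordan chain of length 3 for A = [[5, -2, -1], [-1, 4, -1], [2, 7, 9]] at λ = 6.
v_1 = [[-1, 0, 1]]^T, v_2 = [[0, 0, 1]]^T, v_3 = [[-1, -1, 3]]^T

We seek v_1 ∈ ker((A - 6I)^3) \ ker((A - 6I)^2), then set v_{i+1} = (A - 6I) v_i.

One such chain is v_1 = [[-1, 0, 1]]^T, v_2 = [[0, 0, 1]]^T, v_3 = [[-1, -1, 3]]^T. Check: (A - 6I) v_3 = [[0, 0, 0]]^T = 0.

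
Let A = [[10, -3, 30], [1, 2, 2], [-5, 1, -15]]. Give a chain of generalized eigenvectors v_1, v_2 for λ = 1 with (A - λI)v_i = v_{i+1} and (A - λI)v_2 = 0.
v_1 = [[3, 0, -1]]^T, v_2 = [[-3, 1, 1]]^T

We seek v_1 ∈ ker((A - I)^2) \ ker(A - I), then set v_{i+1} = (A - I) v_i.

One such chain is v_1 = [[3, 0, -1]]^T, v_2 = [[-3, 1, 1]]^T. Check: (A - I) v_2 = [[0, 0, 0]]^T = 0.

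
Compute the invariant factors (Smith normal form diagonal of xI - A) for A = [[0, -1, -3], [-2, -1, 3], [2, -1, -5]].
x + 2, (x + 2)^2

The Jordan structure of A has elementary divisors (x + 2)^2, (x + 2). Arranging the block sizes at each eigenvalue in decreasing order and taking row products gives the invariant factors.

Invariant factors (smallest first, each dividing the next): x + 2, (x + 2)^2.

Check: the last factor (x + 2)^2 is the minimal polynomial, and the product (x + 2)^3 is the characteristic polynomial.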